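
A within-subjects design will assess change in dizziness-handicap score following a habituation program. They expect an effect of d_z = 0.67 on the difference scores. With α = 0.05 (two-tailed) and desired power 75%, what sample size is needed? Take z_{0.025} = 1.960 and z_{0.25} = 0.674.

n = 16 pairs

For a paired (one-sample on differences) test: n = ((z_{α/2} + z_β) / d)².
z_{α/2} + z_β = 1.960 + 0.674 = 2.634.
n = (2.634 / 0.67)² = 3.931² = 15.46.
Round up.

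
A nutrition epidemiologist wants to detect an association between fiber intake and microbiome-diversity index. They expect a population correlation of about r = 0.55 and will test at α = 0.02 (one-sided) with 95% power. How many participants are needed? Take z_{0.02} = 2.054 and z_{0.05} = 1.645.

Fisher's z: C = ½·ln((1+r)/(1−r)) = ½·ln(3.4444) = 0.6184.
n = ((z_{α} + z_β)/C)² + 3.
(2.054 + 1.645) / 0.6184 = 3.699 / 0.6184 = 5.982.
n = 5.982² + 3 = 35.78 + 3 = 38.8.
Round up.

n = 39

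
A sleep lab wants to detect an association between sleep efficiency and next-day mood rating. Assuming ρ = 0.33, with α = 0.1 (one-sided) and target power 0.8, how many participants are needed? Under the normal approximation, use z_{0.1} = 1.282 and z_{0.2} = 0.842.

Fisher's z: C = ½·ln((1+r)/(1−r)) = ½·ln(1.9851) = 0.3428.
n = ((z_{α} + z_β)/C)² + 3.
(1.282 + 0.842) / 0.3428 = 2.124 / 0.3428 = 6.196.
n = 6.196² + 3 = 38.39 + 3 = 41.4.
Round up.

n = 42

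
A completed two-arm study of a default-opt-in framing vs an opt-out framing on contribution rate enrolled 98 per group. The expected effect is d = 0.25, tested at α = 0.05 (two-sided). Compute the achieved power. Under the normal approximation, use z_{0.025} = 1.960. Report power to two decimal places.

power ≈ 0.42

For two equal groups, power = Φ(d·√(n/2) − z_{α/2}).
d·√(n/2) = 0.25 × √(98/2) = 0.25 × 7.000 = 1.750.
z_β = 1.750 − 1.960 = -0.210.
Power = Φ(-0.210) = 0.417.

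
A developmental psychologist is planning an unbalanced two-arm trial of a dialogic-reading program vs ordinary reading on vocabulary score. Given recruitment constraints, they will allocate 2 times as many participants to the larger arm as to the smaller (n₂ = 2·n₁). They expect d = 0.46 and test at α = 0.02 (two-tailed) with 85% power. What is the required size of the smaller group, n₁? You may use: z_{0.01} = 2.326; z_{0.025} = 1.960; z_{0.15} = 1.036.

With allocation ratio k = n₂/n₁ = 2, Var(x̄₁−x̄₂) = σ²(1/n₁ + 1/(k·n₁)) = σ²·(k+1)/(k·n₁).
So n₁ = (1 + 1/k)·((z_{α/2} + z_β)/d)² = 1.500 × (3.362/0.46)².
n₁ = 1.500 × 53.42 = 80.1.
Round up: n₁ = 81, giving n₂ = 2 × 81 = 162.

n₁ = 81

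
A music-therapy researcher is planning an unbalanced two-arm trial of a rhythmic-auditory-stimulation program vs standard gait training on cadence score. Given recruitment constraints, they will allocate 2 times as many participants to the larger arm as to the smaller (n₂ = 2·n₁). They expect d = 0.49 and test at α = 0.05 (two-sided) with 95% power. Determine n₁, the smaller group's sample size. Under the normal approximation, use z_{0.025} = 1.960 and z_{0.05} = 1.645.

n₁ = 82

With allocation ratio k = n₂/n₁ = 2, Var(x̄₁−x̄₂) = σ²(1/n₁ + 1/(k·n₁)) = σ²·(k+1)/(k·n₁).
So n₁ = (1 + 1/k)·((z_{α/2} + z_β)/d)² = 1.500 × (3.605/0.49)².
n₁ = 1.500 × 54.13 = 81.2.
Round up: n₁ = 82, giving n₂ = 2 × 82 = 164.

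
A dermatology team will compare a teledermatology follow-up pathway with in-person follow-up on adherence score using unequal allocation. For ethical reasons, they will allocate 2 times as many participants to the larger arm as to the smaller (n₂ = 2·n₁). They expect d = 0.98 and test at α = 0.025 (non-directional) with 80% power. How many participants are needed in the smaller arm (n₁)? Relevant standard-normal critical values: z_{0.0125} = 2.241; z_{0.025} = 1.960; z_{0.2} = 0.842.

n₁ = 15

With allocation ratio k = n₂/n₁ = 2, Var(x̄₁−x̄₂) = σ²(1/n₁ + 1/(k·n₁)) = σ²·(k+1)/(k·n₁).
So n₁ = (1 + 1/k)·((z_{α/2} + z_β)/d)² = 1.500 × (3.083/0.98)².
n₁ = 1.500 × 9.90 = 14.8.
Round up: n₁ = 15, giving n₂ = 2 × 15 = 30.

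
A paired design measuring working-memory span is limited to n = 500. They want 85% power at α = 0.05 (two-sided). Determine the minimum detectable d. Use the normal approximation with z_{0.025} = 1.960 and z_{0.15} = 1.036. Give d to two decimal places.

d_min ≈ 0.13

For a single sample (or paired design) of n = 500: d_min = (z_{α/2} + z_β)/√n.
z-sum = 1.960 + 1.036 = 2.996.
d_min = 2.996 / √500 = 2.996 / 22.361 = 0.134.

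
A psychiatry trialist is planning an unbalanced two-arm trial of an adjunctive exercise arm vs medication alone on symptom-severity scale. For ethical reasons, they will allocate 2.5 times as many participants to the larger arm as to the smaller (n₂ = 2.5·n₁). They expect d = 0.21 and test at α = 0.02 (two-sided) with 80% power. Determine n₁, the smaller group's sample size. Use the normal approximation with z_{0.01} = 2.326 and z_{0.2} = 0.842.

With allocation ratio k = n₂/n₁ = 2.5, Var(x̄₁−x̄₂) = σ²(1/n₁ + 1/(k·n₁)) = σ²·(k+1)/(k·n₁).
So n₁ = (1 + 1/k)·((z_{α/2} + z_β)/d)² = 1.400 × (3.168/0.21)².
n₁ = 1.400 × 227.58 = 318.6.
Round up: n₁ = 319, giving n₂ = ⌈2.5 × 319⌉ = ⌈797.5⌉ = 798.

n₁ = 319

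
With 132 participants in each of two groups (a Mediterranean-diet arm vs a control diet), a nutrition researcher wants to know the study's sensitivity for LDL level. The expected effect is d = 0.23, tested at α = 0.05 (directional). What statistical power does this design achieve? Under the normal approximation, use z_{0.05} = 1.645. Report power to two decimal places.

For two equal groups, power = Φ(d·√(n/2) − z_{α}).
d·√(n/2) = 0.23 × √(132/2) = 0.23 × 8.124 = 1.869.
z_β = 1.869 − 1.645 = 0.224.
Power = Φ(0.224) = 0.588.

power ≈ 0.59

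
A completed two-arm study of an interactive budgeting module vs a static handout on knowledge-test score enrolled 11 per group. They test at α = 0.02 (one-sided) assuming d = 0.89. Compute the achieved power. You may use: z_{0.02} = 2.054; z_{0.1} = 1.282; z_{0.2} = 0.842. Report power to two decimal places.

For two equal groups, power = Φ(d·√(n/2) − z_{α}).
d·√(n/2) = 0.89 × √(11/2) = 0.89 × 2.345 = 2.087.
z_β = 2.087 − 2.054 = 0.033.
Power = Φ(0.033) = 0.513.

power ≈ 0.51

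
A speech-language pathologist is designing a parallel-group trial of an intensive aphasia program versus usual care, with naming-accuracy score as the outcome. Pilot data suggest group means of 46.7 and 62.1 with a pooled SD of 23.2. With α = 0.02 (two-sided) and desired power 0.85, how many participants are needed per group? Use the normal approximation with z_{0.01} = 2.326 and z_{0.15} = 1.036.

n = 52 per group

Cohen's d = |M₁ − M₂| / SD_pooled = |46.7 − 62.1| / 23.2 = 15.4 / 23.2 = 0.664.
For two independent groups with equal n: n = 2·((z_{α/2} + z_β) / d)².
z_{α/2} + z_β = 2.326 + 1.036 = 3.362.
n = 2 × (3.362 / 0.664)² = 2 × 5.063² = 2 × 25.64 = 51.3.
Round up to the next whole participant.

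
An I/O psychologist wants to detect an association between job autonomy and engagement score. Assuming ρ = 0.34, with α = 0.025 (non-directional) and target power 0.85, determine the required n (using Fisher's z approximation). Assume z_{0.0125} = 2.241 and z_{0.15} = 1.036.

n = 89

Fisher's z: C = ½·ln((1+r)/(1−r)) = ½·ln(2.0303) = 0.3541.
n = ((z_{α/2} + z_β)/C)² + 3.
(2.241 + 1.036) / 0.3541 = 3.277 / 0.3541 = 9.254.
n = 9.254² + 3 = 85.64 + 3 = 88.6.
Round up.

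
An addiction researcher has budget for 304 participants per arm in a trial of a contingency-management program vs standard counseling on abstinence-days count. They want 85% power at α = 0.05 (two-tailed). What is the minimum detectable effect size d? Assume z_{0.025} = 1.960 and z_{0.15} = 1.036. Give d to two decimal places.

d_min ≈ 0.24

For two independent groups of n = 304 each: d_min = (z_{α/2} + z_β)·√(2/n).
z-sum = 1.960 + 1.036 = 2.996.
d_min = 2.996 × √(2/304) = 2.996 × 0.0811 = 0.243.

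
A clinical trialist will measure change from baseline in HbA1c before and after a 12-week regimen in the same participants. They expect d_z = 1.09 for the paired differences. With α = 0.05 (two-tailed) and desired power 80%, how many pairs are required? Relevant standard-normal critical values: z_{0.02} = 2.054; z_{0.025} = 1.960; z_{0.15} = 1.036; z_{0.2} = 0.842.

For a paired (one-sample on differences) test: n = ((z_{α/2} + z_β) / d)².
z_{α/2} + z_β = 1.960 + 0.842 = 2.802.
n = (2.802 / 1.09)² = 2.571² = 6.61.
Round up.

n = 7 pairs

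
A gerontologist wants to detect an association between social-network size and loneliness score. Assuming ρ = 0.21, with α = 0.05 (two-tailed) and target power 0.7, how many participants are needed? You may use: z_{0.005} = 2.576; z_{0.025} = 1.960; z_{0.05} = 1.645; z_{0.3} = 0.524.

n = 139

Fisher's z: C = ½·ln((1+r)/(1−r)) = ½·ln(1.5316) = 0.2132.
n = ((z_{α/2} + z_β)/C)² + 3.
(1.960 + 0.524) / 0.2132 = 2.484 / 0.2132 = 11.651.
n = 11.651² + 3 = 135.75 + 3 = 138.7.
Round up.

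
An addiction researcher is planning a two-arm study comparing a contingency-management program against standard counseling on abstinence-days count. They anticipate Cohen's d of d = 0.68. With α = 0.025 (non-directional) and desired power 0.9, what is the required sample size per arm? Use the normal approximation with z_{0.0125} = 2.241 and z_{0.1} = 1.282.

For two independent groups with equal n: n = 2·((z_{α/2} + z_β) / d)².
z_{α/2} + z_β = 2.241 + 1.282 = 3.523.
n = 2 × (3.523 / 0.68)² = 2 × 5.181² = 2 × 26.84 = 53.7.
Round up to the next whole participant.

n = 54 per group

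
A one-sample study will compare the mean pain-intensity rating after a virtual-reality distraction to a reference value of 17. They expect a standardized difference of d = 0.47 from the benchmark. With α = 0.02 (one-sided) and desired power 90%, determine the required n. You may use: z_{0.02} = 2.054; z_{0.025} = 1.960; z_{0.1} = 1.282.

For a one-sample test: n = ((z_{α} + z_β) / d)².
z_{α} + z_β = 2.054 + 1.282 = 3.336.
n = (3.336 / 0.47)² = 7.098² = 50.38.
Round up.

n = 51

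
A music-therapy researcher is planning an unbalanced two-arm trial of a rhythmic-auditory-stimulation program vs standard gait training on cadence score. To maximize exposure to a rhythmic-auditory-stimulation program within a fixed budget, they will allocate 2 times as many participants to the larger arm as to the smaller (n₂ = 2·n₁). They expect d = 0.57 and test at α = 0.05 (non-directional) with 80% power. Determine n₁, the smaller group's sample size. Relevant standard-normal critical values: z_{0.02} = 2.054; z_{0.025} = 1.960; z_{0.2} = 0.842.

n₁ = 37

With allocation ratio k = n₂/n₁ = 2, Var(x̄₁−x̄₂) = σ²(1/n₁ + 1/(k·n₁)) = σ²·(k+1)/(k·n₁).
So n₁ = (1 + 1/k)·((z_{α/2} + z_β)/d)² = 1.500 × (2.802/0.57)².
n₁ = 1.500 × 24.16 = 36.2.
Round up: n₁ = 37, giving n₂ = 2 × 37 = 74.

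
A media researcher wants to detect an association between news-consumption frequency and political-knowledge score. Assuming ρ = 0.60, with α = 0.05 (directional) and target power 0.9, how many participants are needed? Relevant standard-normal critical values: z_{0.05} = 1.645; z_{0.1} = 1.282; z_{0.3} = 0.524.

n = 21

Fisher's z: C = ½·ln((1+r)/(1−r)) = ½·ln(4.0000) = 0.6931.
n = ((z_{α} + z_β)/C)² + 3.
(1.645 + 1.282) / 0.6931 = 2.927 / 0.6931 = 4.223.
n = 4.223² + 3 = 17.83 + 3 = 20.8.
Round up.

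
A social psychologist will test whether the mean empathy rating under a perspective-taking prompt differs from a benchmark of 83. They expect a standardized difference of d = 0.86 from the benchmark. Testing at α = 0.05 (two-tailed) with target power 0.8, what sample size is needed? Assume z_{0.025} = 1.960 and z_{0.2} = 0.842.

n = 11

For a one-sample test: n = ((z_{α/2} + z_β) / d)².
z_{α/2} + z_β = 1.960 + 0.842 = 2.802.
n = (2.802 / 0.86)² = 3.258² = 10.62.
Round up.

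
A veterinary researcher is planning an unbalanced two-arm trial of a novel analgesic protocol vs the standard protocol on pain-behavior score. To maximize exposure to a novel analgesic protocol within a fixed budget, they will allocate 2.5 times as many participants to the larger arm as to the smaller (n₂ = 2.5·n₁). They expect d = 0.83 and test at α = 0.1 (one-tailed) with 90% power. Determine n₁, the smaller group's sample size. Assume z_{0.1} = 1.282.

With allocation ratio k = n₂/n₁ = 2.5, Var(x̄₁−x̄₂) = σ²(1/n₁ + 1/(k·n₁)) = σ²·(k+1)/(k·n₁).
So n₁ = (1 + 1/k)·((z_{α} + z_β)/d)² = 1.400 × (2.564/0.83)².
n₁ = 1.400 × 9.54 = 13.4.
Round up: n₁ = 14, giving n₂ = 2.5 × 14 = 35.

n₁ = 14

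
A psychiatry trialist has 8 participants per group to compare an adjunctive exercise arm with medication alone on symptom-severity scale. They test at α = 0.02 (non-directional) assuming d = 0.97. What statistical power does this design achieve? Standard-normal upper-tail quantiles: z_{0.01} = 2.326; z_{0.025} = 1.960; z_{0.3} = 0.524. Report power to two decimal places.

power ≈ 0.35

For two equal groups, power = Φ(d·√(n/2) − z_{α/2}).
d·√(n/2) = 0.97 × √(8/2) = 0.97 × 2.000 = 1.940.
z_β = 1.940 − 2.326 = -0.386.
Power = Φ(-0.386) = 0.350.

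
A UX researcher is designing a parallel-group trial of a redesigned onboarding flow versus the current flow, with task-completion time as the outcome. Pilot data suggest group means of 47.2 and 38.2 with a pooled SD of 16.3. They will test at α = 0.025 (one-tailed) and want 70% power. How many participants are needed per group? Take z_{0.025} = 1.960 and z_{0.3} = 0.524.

Cohen's d = |M₁ − M₂| / SD_pooled = |47.2 − 38.2| / 16.3 = 9.0 / 16.3 = 0.552.
For two independent groups with equal n: n = 2·((z_{α} + z_β) / d)².
z_{α} + z_β = 1.960 + 0.524 = 2.484.
n = 2 × (2.484 / 0.552)² = 2 × 4.500² = 2 × 20.25 = 40.5.
Round up to the next whole participant.

n = 41 per group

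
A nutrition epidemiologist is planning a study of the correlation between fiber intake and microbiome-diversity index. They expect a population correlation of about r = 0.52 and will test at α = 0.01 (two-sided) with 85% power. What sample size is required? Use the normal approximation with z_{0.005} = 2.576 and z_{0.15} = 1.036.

n = 43

Fisher's z: C = ½·ln((1+r)/(1−r)) = ½·ln(3.1667) = 0.5763.
n = ((z_{α/2} + z_β)/C)² + 3.
(2.576 + 1.036) / 0.5763 = 3.612 / 0.5763 = 6.268.
n = 6.268² + 3 = 39.28 + 3 = 42.3.
Round up.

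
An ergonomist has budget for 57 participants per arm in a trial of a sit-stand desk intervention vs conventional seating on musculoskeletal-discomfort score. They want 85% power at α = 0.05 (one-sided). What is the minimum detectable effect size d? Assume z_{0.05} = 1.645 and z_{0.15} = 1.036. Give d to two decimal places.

d_min ≈ 0.50

For two independent groups of n = 57 each: d_min = (z_{α} + z_β)·√(2/n).
z-sum = 1.645 + 1.036 = 2.681.
d_min = 2.681 × √(2/57) = 2.681 × 0.1873 = 0.502.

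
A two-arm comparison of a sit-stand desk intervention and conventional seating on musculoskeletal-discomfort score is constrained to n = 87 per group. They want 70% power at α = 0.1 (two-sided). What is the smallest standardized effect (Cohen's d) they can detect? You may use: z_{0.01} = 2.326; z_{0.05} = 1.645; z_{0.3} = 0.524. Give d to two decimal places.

d_min ≈ 0.33

For two independent groups of n = 87 each: d_min = (z_{α/2} + z_β)·√(2/n).
z-sum = 1.645 + 0.524 = 2.169.
d_min = 2.169 × √(2/87) = 2.169 × 0.1516 = 0.329.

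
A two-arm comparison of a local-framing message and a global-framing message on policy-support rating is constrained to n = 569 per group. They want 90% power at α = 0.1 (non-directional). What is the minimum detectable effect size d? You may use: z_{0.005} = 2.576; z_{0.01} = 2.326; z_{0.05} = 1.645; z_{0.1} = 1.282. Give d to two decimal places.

For two independent groups of n = 569 each: d_min = (z_{α/2} + z_β)·√(2/n).
z-sum = 1.645 + 1.282 = 2.927.
d_min = 2.927 × √(2/569) = 2.927 × 0.0593 = 0.174.

d_min ≈ 0.17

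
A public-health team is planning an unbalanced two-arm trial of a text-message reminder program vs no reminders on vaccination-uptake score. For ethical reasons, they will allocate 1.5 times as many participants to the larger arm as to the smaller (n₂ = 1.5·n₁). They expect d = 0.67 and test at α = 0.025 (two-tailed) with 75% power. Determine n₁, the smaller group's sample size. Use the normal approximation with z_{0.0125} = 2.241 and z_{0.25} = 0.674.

n₁ = 32

With allocation ratio k = n₂/n₁ = 1.5, Var(x̄₁−x̄₂) = σ²(1/n₁ + 1/(k·n₁)) = σ²·(k+1)/(k·n₁).
So n₁ = (1 + 1/k)·((z_{α/2} + z_β)/d)² = 1.667 × (2.915/0.67)².
n₁ = 1.667 × 18.93 = 31.5.
Round up: n₁ = 32, giving n₂ = 1.5 × 32 = 48.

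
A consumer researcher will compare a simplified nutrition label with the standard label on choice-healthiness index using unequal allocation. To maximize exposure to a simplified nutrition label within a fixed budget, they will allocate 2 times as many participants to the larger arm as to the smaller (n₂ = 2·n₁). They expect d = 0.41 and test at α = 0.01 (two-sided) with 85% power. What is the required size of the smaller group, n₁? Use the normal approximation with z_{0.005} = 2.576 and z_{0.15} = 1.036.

With allocation ratio k = n₂/n₁ = 2, Var(x̄₁−x̄₂) = σ²(1/n₁ + 1/(k·n₁)) = σ²·(k+1)/(k·n₁).
So n₁ = (1 + 1/k)·((z_{α/2} + z_β)/d)² = 1.500 × (3.612/0.41)².
n₁ = 1.500 × 77.61 = 116.4.
Round up: n₁ = 117, giving n₂ = 2 × 117 = 234.

n₁ = 117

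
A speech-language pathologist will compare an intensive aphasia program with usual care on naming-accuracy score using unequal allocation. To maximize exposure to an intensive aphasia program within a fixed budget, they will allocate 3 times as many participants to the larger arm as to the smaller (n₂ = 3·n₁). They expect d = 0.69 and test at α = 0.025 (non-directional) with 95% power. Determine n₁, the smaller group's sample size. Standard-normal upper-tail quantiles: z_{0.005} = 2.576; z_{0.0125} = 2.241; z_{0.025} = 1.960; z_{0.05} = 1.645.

With allocation ratio k = n₂/n₁ = 3, Var(x̄₁−x̄₂) = σ²(1/n₁ + 1/(k·n₁)) = σ²·(k+1)/(k·n₁).
So n₁ = (1 + 1/k)·((z_{α/2} + z_β)/d)² = 1.333 × (3.886/0.69)².
n₁ = 1.333 × 31.72 = 42.3.
Round up: n₁ = 43, giving n₂ = 3 × 43 = 129.

n₁ = 43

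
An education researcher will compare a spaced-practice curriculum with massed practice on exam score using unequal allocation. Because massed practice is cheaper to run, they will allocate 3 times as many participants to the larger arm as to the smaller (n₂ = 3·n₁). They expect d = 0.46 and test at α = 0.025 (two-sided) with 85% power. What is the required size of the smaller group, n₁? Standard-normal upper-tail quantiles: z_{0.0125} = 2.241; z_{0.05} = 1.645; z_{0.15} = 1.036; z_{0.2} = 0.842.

With allocation ratio k = n₂/n₁ = 3, Var(x̄₁−x̄₂) = σ²(1/n₁ + 1/(k·n₁)) = σ²·(k+1)/(k·n₁).
So n₁ = (1 + 1/k)·((z_{α/2} + z_β)/d)² = 1.333 × (3.277/0.46)².
n₁ = 1.333 × 50.75 = 67.7.
Round up: n₁ = 68, giving n₂ = 3 × 68 = 204.

n₁ = 68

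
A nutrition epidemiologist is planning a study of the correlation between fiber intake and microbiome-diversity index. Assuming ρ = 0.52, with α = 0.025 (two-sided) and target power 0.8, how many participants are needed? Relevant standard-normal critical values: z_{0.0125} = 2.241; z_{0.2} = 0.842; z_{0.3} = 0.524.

n = 32

Fisher's z: C = ½·ln((1+r)/(1−r)) = ½·ln(3.1667) = 0.5763.
n = ((z_{α/2} + z_β)/C)² + 3.
(2.241 + 0.842) / 0.5763 = 3.083 / 0.5763 = 5.350.
n = 5.350² + 3 = 28.62 + 3 = 31.6.
Round up.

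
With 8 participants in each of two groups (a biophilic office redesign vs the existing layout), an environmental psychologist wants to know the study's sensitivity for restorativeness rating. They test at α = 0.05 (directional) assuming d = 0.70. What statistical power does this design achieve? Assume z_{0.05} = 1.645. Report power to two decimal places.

power ≈ 0.40

For two equal groups, power = Φ(d·√(n/2) − z_{α}).
d·√(n/2) = 0.70 × √(8/2) = 0.70 × 2.000 = 1.400.
z_β = 1.400 − 1.645 = -0.245.
Power = Φ(-0.245) = 0.403.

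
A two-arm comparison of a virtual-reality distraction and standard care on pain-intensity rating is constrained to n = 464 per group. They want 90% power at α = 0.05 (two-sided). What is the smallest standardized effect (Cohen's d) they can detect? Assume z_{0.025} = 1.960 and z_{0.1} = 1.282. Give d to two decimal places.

d_min ≈ 0.21

For two independent groups of n = 464 each: d_min = (z_{α/2} + z_β)·√(2/n).
z-sum = 1.960 + 1.282 = 3.242.
d_min = 3.242 × √(2/464) = 3.242 × 0.0657 = 0.213.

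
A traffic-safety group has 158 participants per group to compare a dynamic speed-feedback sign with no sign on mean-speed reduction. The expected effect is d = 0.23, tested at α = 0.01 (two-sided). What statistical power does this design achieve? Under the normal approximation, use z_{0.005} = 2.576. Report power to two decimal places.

For two equal groups, power = Φ(d·√(n/2) − z_{α/2}).
d·√(n/2) = 0.23 × √(158/2) = 0.23 × 8.888 = 2.044.
z_β = 2.044 − 2.576 = -0.532.
Power = Φ(-0.532) = 0.297.

power ≈ 0.30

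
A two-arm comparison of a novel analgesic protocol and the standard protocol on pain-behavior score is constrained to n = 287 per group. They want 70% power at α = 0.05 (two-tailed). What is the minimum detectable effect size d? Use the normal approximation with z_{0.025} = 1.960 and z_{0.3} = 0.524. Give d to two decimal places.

d_min ≈ 0.21

For two independent groups of n = 287 each: d_min = (z_{α/2} + z_β)·√(2/n).
z-sum = 1.960 + 0.524 = 2.484.
d_min = 2.484 × √(2/287) = 2.484 × 0.0835 = 0.207.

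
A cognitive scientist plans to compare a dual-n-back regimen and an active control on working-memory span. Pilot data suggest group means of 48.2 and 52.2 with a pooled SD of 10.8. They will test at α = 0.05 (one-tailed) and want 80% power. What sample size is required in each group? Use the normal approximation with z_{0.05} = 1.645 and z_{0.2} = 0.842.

Cohen's d = |M₁ − M₂| / SD_pooled = |48.2 − 52.2| / 10.8 = 4.0 / 10.8 = 0.370.
For two independent groups with equal n: n = 2·((z_{α} + z_β) / d)².
z_{α} + z_β = 1.645 + 0.842 = 2.487.
n = 2 × (2.487 / 0.370)² = 2 × 6.722² = 2 × 45.18 = 90.4.
Round up to the next whole participant.

n = 91 per group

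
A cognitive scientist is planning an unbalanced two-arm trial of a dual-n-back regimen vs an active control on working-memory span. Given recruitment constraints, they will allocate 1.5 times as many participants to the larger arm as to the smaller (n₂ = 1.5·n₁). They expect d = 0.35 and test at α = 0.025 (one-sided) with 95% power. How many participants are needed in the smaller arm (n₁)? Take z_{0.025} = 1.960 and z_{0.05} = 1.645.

n₁ = 177

With allocation ratio k = n₂/n₁ = 1.5, Var(x̄₁−x̄₂) = σ²(1/n₁ + 1/(k·n₁)) = σ²·(k+1)/(k·n₁).
So n₁ = (1 + 1/k)·((z_{α} + z_β)/d)² = 1.667 × (3.605/0.35)².
n₁ = 1.667 × 106.09 = 176.8.
Round up: n₁ = 177, giving n₂ = ⌈1.5 × 177⌉ = ⌈265.5⌉ = 266.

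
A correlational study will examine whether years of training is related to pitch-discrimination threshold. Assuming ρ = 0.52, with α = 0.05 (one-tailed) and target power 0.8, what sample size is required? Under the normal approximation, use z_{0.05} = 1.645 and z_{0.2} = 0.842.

n = 22

Fisher's z: C = ½·ln((1+r)/(1−r)) = ½·ln(3.1667) = 0.5763.
n = ((z_{α} + z_β)/C)² + 3.
(1.645 + 0.842) / 0.5763 = 2.487 / 0.5763 = 4.315.
n = 4.315² + 3 = 18.62 + 3 = 21.6.
Round up.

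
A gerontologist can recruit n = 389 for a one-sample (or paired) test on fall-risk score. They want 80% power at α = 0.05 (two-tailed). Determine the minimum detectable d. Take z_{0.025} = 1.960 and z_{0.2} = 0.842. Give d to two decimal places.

For a single sample (or paired design) of n = 389: d_min = (z_{α/2} + z_β)/√n.
z-sum = 1.960 + 0.842 = 2.802.
d_min = 2.802 / √389 = 2.802 / 19.723 = 0.142.

d_min ≈ 0.14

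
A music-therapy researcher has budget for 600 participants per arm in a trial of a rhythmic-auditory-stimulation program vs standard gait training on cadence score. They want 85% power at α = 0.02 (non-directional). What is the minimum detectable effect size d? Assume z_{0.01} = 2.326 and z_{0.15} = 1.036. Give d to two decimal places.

For two independent groups of n = 600 each: d_min = (z_{α/2} + z_β)·√(2/n).
z-sum = 2.326 + 1.036 = 3.362.
d_min = 3.362 × √(2/600) = 3.362 × 0.0577 = 0.194.

d_min ≈ 0.19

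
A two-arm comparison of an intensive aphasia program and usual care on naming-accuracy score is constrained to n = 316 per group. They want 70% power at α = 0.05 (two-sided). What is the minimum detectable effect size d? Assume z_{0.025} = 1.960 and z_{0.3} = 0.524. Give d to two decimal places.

For two independent groups of n = 316 each: d_min = (z_{α/2} + z_β)·√(2/n).
z-sum = 1.960 + 0.524 = 2.484.
d_min = 2.484 × √(2/316) = 2.484 × 0.0796 = 0.198.

d_min ≈ 0.20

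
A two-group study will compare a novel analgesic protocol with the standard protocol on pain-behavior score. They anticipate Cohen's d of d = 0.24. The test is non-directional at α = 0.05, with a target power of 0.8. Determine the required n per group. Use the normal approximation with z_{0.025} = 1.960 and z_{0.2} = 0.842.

n = 273 per group

For two independent groups with equal n: n = 2·((z_{α/2} + z_β) / d)².
z_{α/2} + z_β = 1.960 + 0.842 = 2.802.
n = 2 × (2.802 / 0.24)² = 2 × 11.675² = 2 × 136.31 = 272.6.
Round up to the next whole participant.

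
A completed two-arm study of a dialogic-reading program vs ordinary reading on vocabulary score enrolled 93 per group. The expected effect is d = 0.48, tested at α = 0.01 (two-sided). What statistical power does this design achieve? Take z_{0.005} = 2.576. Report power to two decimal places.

For two equal groups, power = Φ(d·√(n/2) − z_{α/2}).
d·√(n/2) = 0.48 × √(93/2) = 0.48 × 6.819 = 3.273.
z_β = 3.273 − 2.576 = 0.697.
Power = Φ(0.697) = 0.757.

power ≈ 0.76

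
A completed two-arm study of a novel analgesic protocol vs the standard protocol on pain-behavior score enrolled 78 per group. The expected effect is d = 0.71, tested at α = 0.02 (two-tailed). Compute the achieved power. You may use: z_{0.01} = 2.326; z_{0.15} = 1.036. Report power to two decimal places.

power ≈ 0.98

For two equal groups, power = Φ(d·√(n/2) − z_{α/2}).
d·√(n/2) = 0.71 × √(78/2) = 0.71 × 6.245 = 4.434.
z_β = 4.434 − 2.326 = 2.108.
Power = Φ(2.108) = 0.982.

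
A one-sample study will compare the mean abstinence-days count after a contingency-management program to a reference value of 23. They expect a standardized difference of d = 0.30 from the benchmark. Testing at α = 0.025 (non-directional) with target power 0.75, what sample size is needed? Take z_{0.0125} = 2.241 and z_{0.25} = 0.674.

For a one-sample test: n = ((z_{α/2} + z_β) / d)².
z_{α/2} + z_β = 2.241 + 0.674 = 2.915.
n = (2.915 / 0.30)² = 9.717² = 94.41.
Round up.

n = 95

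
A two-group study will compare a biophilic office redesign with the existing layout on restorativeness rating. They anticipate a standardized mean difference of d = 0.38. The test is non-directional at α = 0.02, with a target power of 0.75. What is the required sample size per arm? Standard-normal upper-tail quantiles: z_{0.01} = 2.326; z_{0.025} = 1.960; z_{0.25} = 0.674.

For two independent groups with equal n: n = 2·((z_{α/2} + z_β) / d)².
z_{α/2} + z_β = 2.326 + 0.674 = 3.000.
n = 2 × (3.000 / 0.38)² = 2 × 7.895² = 2 × 62.33 = 124.7.
Round up to the next whole participant.

n = 125 per group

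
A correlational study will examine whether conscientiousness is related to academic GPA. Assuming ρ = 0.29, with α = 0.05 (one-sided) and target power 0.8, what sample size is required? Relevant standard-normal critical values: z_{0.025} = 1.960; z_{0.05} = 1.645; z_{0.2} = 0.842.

n = 73

Fisher's z: C = ½·ln((1+r)/(1−r)) = ½·ln(1.8169) = 0.2986.
n = ((z_{α} + z_β)/C)² + 3.
(1.645 + 0.842) / 0.2986 = 2.487 / 0.2986 = 8.329.
n = 8.329² + 3 = 69.37 + 3 = 72.4.
Round up.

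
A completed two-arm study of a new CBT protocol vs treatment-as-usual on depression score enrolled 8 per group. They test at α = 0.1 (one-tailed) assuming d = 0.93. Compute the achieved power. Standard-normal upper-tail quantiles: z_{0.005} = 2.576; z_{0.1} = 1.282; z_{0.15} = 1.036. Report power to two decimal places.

power ≈ 0.72

For two equal groups, power = Φ(d·√(n/2) − z_{α}).
d·√(n/2) = 0.93 × √(8/2) = 0.93 × 2.000 = 1.860.
z_β = 1.860 − 1.282 = 0.578.
Power = Φ(0.578) = 0.718.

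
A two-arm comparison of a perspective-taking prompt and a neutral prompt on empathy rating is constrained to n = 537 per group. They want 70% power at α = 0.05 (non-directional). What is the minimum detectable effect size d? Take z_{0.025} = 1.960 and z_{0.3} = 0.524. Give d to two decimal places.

For two independent groups of n = 537 each: d_min = (z_{α/2} + z_β)·√(2/n).
z-sum = 1.960 + 0.524 = 2.484.
d_min = 2.484 × √(2/537) = 2.484 × 0.0610 = 0.152.

d_min ≈ 0.15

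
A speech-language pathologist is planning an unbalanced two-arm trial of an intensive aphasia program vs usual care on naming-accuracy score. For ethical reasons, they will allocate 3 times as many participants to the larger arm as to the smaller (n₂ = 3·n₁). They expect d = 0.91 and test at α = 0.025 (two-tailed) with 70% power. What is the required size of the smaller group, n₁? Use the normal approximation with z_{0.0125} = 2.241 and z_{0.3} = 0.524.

With allocation ratio k = n₂/n₁ = 3, Var(x̄₁−x̄₂) = σ²(1/n₁ + 1/(k·n₁)) = σ²·(k+1)/(k·n₁).
So n₁ = (1 + 1/k)·((z_{α/2} + z_β)/d)² = 1.333 × (2.765/0.91)².
n₁ = 1.333 × 9.23 = 12.3.
Round up: n₁ = 13, giving n₂ = 3 × 13 = 39.

n₁ = 13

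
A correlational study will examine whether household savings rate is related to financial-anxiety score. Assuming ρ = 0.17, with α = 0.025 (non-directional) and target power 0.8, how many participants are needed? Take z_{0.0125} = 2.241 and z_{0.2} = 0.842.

Fisher's z: C = ½·ln((1+r)/(1−r)) = ½·ln(1.4096) = 0.1717.
n = ((z_{α/2} + z_β)/C)² + 3.
(2.241 + 0.842) / 0.1717 = 3.083 / 0.1717 = 17.956.
n = 17.956² + 3 = 322.41 + 3 = 325.4.
Round up.

n = 326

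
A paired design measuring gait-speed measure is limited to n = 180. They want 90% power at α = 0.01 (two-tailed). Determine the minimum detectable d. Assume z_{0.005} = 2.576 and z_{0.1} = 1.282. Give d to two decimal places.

d_min ≈ 0.29

For a single sample (or paired design) of n = 180: d_min = (z_{α/2} + z_β)/√n.
z-sum = 2.576 + 1.282 = 3.858.
d_min = 3.858 / √180 = 3.858 / 13.416 = 0.288.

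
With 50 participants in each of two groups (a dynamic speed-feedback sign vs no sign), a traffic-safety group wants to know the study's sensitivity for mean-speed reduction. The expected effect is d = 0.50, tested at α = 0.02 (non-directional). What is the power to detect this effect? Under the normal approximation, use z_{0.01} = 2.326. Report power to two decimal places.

power ≈ 0.57

For two equal groups, power = Φ(d·√(n/2) − z_{α/2}).
d·√(n/2) = 0.50 × √(50/2) = 0.50 × 5.000 = 2.500.
z_β = 2.500 − 2.326 = 0.174.
Power = Φ(0.174) = 0.569.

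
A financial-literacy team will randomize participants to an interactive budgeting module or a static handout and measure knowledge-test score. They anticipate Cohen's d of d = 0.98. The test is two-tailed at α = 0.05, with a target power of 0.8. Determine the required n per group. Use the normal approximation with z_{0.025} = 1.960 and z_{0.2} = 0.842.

For two independent groups with equal n: n = 2·((z_{α/2} + z_β) / d)².
z_{α/2} + z_β = 1.960 + 0.842 = 2.802.
n = 2 × (2.802 / 0.98)² = 2 × 2.859² = 2 × 8.17 = 16.3.
Round up to the next whole participant.

n = 17 per group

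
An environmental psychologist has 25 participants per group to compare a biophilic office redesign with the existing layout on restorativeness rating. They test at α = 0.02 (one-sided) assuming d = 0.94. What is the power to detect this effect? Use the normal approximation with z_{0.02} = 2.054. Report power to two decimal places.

For two equal groups, power = Φ(d·√(n/2) − z_{α}).
d·√(n/2) = 0.94 × √(25/2) = 0.94 × 3.536 = 3.323.
z_β = 3.323 − 2.054 = 1.269.
Power = Φ(1.269) = 0.898.

power ≈ 0.90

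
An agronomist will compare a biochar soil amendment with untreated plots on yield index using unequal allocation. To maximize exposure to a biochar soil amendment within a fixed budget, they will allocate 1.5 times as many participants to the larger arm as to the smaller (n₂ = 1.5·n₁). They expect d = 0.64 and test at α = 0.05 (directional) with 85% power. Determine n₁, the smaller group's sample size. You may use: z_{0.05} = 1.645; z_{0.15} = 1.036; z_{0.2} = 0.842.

With allocation ratio k = n₂/n₁ = 1.5, Var(x̄₁−x̄₂) = σ²(1/n₁ + 1/(k·n₁)) = σ²·(k+1)/(k·n₁).
So n₁ = (1 + 1/k)·((z_{α} + z_β)/d)² = 1.667 × (2.681/0.64)².
n₁ = 1.667 × 17.55 = 29.2.
Round up: n₁ = 30, giving n₂ = 1.5 × 30 = 45.

n₁ = 30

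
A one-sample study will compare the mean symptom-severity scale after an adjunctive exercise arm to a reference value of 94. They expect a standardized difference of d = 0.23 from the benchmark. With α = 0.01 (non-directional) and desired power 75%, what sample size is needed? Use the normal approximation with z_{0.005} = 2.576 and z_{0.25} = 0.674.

n = 200

For a one-sample test: n = ((z_{α/2} + z_β) / d)².
z_{α/2} + z_β = 2.576 + 0.674 = 3.250.
n = (3.250 / 0.23)² = 14.130² = 199.67.
Round up.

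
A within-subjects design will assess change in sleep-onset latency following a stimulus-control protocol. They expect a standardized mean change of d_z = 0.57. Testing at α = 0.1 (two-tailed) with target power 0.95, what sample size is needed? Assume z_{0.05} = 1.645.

For a paired (one-sample on differences) test: n = ((z_{α/2} + z_β) / d)².
z_{α/2} + z_β = 1.645 + 1.645 = 3.290.
n = (3.290 / 0.57)² = 5.772² = 33.32.
Round up.

n = 34 pairs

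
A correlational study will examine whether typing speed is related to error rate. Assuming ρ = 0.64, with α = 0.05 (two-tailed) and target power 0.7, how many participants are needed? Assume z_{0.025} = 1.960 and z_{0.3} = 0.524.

n = 14

Fisher's z: C = ½·ln((1+r)/(1−r)) = ½·ln(4.5556) = 0.7582.
n = ((z_{α/2} + z_β)/C)² + 3.
(1.960 + 0.524) / 0.7582 = 2.484 / 0.7582 = 3.276.
n = 3.276² + 3 = 10.73 + 3 = 13.7.
Round up.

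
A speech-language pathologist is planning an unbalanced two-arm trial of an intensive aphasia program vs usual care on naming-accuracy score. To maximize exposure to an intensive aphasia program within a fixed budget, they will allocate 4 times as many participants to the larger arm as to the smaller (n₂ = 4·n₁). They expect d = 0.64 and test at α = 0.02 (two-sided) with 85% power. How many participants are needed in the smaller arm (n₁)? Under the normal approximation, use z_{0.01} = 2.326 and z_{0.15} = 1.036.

n₁ = 35

With allocation ratio k = n₂/n₁ = 4, Var(x̄₁−x̄₂) = σ²(1/n₁ + 1/(k·n₁)) = σ²·(k+1)/(k·n₁).
So n₁ = (1 + 1/k)·((z_{α/2} + z_β)/d)² = 1.250 × (3.362/0.64)².
n₁ = 1.250 × 27.60 = 34.5.
Round up: n₁ = 35, giving n₂ = 4 × 35 = 140.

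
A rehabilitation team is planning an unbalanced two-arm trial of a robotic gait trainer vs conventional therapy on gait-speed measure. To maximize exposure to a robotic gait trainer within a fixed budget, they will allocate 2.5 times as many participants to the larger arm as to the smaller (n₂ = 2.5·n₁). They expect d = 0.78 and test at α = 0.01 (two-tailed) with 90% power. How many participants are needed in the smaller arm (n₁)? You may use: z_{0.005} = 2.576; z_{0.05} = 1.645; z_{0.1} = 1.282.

With allocation ratio k = n₂/n₁ = 2.5, Var(x̄₁−x̄₂) = σ²(1/n₁ + 1/(k·n₁)) = σ²·(k+1)/(k·n₁).
So n₁ = (1 + 1/k)·((z_{α/2} + z_β)/d)² = 1.400 × (3.858/0.78)².
n₁ = 1.400 × 24.46 = 34.3.
Round up: n₁ = 35, giving n₂ = ⌈2.5 × 35⌉ = ⌈87.5⌉ = 88.

n₁ = 35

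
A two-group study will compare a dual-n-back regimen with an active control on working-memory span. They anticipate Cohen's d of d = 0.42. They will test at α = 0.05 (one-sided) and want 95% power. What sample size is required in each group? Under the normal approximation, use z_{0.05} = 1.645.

n = 123 per group

For two independent groups with equal n: n = 2·((z_{α} + z_β) / d)².
z_{α} + z_β = 1.645 + 1.645 = 3.290.
n = 2 × (3.290 / 0.42)² = 2 × 7.833² = 2 × 61.36 = 122.7.
Round up to the next whole participant.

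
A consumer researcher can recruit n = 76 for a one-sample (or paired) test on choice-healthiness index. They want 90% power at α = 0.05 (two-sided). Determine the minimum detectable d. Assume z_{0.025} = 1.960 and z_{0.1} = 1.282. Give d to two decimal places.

For a single sample (or paired design) of n = 76: d_min = (z_{α/2} + z_β)/√n.
z-sum = 1.960 + 1.282 = 3.242.
d_min = 3.242 / √76 = 3.242 / 8.718 = 0.372.

d_min ≈ 0.37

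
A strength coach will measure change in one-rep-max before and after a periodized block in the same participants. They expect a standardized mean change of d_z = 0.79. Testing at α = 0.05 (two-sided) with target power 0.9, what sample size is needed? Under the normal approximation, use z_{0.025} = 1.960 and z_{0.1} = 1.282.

For a paired (one-sample on differences) test: n = ((z_{α/2} + z_β) / d)².
z_{α/2} + z_β = 1.960 + 1.282 = 3.242.
n = (3.242 / 0.79)² = 4.104² = 16.84.
Round up.

n = 17 pairs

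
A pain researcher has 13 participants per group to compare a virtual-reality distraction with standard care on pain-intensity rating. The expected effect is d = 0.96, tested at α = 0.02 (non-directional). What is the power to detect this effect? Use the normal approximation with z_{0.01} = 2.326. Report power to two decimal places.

power ≈ 0.55

For two equal groups, power = Φ(d·√(n/2) − z_{α/2}).
d·√(n/2) = 0.96 × √(13/2) = 0.96 × 2.550 = 2.448.
z_β = 2.448 − 2.326 = 0.122.
Power = Φ(0.122) = 0.548.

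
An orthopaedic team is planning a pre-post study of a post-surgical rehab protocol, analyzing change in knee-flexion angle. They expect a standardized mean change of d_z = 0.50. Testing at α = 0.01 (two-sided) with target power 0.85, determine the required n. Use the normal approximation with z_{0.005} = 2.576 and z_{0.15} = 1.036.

n = 53 pairs

For a paired (one-sample on differences) test: n = ((z_{α/2} + z_β) / d)².
z_{α/2} + z_β = 2.576 + 1.036 = 3.612.
n = (3.612 / 0.50)² = 7.224² = 52.19.
Round up.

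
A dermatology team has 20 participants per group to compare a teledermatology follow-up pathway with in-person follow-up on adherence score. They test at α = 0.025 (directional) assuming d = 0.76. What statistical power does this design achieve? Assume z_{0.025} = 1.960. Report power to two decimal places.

power ≈ 0.67

For two equal groups, power = Φ(d·√(n/2) − z_{α}).
d·√(n/2) = 0.76 × √(20/2) = 0.76 × 3.162 = 2.403.
z_β = 2.403 − 1.960 = 0.443.
Power = Φ(0.443) = 0.671.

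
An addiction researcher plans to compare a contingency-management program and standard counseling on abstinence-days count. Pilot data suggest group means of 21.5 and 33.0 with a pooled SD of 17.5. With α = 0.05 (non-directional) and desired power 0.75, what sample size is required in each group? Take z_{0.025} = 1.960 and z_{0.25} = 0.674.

Cohen's d = |M₁ − M₂| / SD_pooled = |21.5 − 33.0| / 17.5 = 11.5 / 17.5 = 0.657.
For two independent groups with equal n: n = 2·((z_{α/2} + z_β) / d)².
z_{α/2} + z_β = 1.960 + 0.674 = 2.634.
n = 2 × (2.634 / 0.657)² = 2 × 4.009² = 2 × 16.07 = 32.1.
Round up to the next whole participant.

n = 33 per group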